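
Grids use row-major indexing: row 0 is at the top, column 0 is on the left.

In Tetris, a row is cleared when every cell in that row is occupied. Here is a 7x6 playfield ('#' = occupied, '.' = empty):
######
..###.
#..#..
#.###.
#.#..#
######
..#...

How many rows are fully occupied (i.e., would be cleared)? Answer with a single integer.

Check each row:
  row 0: 0 empty cells -> FULL (clear)
  row 1: 3 empty cells -> not full
  row 2: 4 empty cells -> not full
  row 3: 2 empty cells -> not full
  row 4: 3 empty cells -> not full
  row 5: 0 empty cells -> FULL (clear)
  row 6: 5 empty cells -> not full
Total rows cleared: 2

Answer: 2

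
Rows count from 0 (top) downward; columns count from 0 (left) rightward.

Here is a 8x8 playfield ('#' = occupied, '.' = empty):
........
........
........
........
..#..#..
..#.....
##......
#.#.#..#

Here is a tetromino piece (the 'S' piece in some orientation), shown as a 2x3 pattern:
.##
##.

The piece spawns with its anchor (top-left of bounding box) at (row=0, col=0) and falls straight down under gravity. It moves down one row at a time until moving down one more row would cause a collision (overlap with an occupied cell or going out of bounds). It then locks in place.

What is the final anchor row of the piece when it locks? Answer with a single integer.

Answer: 3

Derivation:
Spawn at (row=0, col=0). Try each row:
  row 0: fits
  row 1: fits
  row 2: fits
  row 3: fits
  row 4: blocked -> lock at row 3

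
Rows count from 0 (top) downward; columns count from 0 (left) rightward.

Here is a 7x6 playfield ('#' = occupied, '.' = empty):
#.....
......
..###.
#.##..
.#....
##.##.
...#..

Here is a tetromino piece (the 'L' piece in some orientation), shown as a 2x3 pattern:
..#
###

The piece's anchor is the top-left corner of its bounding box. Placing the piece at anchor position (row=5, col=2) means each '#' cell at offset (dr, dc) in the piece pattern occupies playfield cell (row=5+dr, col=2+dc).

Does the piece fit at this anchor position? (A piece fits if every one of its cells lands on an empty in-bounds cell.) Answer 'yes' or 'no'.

Answer: no

Derivation:
Check each piece cell at anchor (5, 2):
  offset (0,2) -> (5,4): occupied ('#') -> FAIL
  offset (1,0) -> (6,2): empty -> OK
  offset (1,1) -> (6,3): occupied ('#') -> FAIL
  offset (1,2) -> (6,4): empty -> OK
All cells valid: no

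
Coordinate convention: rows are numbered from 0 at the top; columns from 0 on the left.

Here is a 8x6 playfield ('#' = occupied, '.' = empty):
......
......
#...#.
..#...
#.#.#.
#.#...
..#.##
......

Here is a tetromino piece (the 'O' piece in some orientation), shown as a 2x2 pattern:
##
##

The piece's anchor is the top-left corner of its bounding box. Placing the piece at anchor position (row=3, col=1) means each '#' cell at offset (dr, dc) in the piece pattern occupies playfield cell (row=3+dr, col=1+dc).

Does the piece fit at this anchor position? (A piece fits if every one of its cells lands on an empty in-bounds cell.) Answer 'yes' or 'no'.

Answer: no

Derivation:
Check each piece cell at anchor (3, 1):
  offset (0,0) -> (3,1): empty -> OK
  offset (0,1) -> (3,2): occupied ('#') -> FAIL
  offset (1,0) -> (4,1): empty -> OK
  offset (1,1) -> (4,2): occupied ('#') -> FAIL
All cells valid: no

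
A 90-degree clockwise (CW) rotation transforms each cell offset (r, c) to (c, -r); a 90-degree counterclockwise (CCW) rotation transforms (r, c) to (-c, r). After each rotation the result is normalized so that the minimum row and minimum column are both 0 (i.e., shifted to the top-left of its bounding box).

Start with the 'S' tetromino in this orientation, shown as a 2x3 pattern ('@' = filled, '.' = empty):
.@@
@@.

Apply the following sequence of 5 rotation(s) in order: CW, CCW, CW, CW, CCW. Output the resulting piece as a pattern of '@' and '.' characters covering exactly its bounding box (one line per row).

Start:
.@@
@@.
After rotation 1 (CW):
@.
@@
.@
After rotation 2 (CCW):
.@@
@@.
After rotation 3 (CW):
@.
@@
.@
After rotation 4 (CW):
.@@
@@.
After rotation 5 (CCW):
@.
@@
.@

Answer: @.
@@
.@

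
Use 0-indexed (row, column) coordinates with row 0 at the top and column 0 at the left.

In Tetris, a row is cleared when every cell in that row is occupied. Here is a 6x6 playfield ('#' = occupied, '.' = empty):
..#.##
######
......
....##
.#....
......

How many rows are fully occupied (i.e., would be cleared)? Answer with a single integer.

Check each row:
  row 0: 3 empty cells -> not full
  row 1: 0 empty cells -> FULL (clear)
  row 2: 6 empty cells -> not full
  row 3: 4 empty cells -> not full
  row 4: 5 empty cells -> not full
  row 5: 6 empty cells -> not full
Total rows cleared: 1

Answer: 1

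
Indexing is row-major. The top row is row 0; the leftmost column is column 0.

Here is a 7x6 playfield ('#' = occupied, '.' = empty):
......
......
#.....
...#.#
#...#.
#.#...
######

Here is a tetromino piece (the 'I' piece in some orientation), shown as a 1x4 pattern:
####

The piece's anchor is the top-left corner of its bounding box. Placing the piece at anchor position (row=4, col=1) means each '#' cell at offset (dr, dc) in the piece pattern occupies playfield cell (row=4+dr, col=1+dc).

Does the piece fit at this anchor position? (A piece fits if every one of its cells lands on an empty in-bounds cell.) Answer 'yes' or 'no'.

Answer: no

Derivation:
Check each piece cell at anchor (4, 1):
  offset (0,0) -> (4,1): empty -> OK
  offset (0,1) -> (4,2): empty -> OK
  offset (0,2) -> (4,3): empty -> OK
  offset (0,3) -> (4,4): occupied ('#') -> FAIL
All cells valid: no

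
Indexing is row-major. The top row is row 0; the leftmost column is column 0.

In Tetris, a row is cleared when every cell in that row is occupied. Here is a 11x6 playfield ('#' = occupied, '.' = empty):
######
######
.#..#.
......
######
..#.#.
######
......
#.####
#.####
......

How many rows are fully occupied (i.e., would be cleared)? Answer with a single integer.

Check each row:
  row 0: 0 empty cells -> FULL (clear)
  row 1: 0 empty cells -> FULL (clear)
  row 2: 4 empty cells -> not full
  row 3: 6 empty cells -> not full
  row 4: 0 empty cells -> FULL (clear)
  row 5: 4 empty cells -> not full
  row 6: 0 empty cells -> FULL (clear)
  row 7: 6 empty cells -> not full
  row 8: 1 empty cell -> not full
  row 9: 1 empty cell -> not full
  row 10: 6 empty cells -> not full
Total rows cleared: 4

Answer: 4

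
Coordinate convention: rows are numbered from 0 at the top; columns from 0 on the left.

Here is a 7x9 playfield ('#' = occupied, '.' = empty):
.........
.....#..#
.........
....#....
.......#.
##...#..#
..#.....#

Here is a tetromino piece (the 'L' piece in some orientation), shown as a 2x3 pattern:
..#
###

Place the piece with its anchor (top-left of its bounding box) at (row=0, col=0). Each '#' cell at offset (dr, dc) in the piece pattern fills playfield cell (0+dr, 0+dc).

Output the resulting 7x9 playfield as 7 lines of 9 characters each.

Fill (0+0,0+2) = (0,2)
Fill (0+1,0+0) = (1,0)
Fill (0+1,0+1) = (1,1)
Fill (0+1,0+2) = (1,2)

Answer: ..#......
###..#..#
.........
....#....
.......#.
##...#..#
..#.....#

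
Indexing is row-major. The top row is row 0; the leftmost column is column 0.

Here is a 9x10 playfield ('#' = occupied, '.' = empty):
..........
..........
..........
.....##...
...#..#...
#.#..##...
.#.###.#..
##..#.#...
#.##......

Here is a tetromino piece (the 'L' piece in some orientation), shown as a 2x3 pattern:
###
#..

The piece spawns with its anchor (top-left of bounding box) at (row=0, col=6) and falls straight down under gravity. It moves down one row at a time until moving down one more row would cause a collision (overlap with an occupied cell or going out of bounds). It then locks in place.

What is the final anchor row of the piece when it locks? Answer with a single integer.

Spawn at (row=0, col=6). Try each row:
  row 0: fits
  row 1: fits
  row 2: blocked -> lock at row 1

Answer: 1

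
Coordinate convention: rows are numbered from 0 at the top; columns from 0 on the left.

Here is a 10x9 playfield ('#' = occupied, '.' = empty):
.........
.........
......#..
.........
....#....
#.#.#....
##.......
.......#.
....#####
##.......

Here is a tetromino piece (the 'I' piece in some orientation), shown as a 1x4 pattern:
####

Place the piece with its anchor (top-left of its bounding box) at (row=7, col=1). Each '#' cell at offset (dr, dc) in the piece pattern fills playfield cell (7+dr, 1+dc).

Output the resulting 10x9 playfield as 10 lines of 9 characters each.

Answer: .........
.........
......#..
.........
....#....
#.#.#....
##.......
.####..#.
....#####
##.......

Derivation:
Fill (7+0,1+0) = (7,1)
Fill (7+0,1+1) = (7,2)
Fill (7+0,1+2) = (7,3)
Fill (7+0,1+3) = (7,4)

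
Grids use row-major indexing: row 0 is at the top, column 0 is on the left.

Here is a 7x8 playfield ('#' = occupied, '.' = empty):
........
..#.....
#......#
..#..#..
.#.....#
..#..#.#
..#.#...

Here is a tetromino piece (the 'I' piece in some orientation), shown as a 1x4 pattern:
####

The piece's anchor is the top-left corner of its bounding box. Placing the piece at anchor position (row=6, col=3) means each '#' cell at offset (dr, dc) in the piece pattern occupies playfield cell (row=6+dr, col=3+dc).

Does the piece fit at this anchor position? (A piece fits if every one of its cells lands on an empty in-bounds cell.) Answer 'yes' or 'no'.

Check each piece cell at anchor (6, 3):
  offset (0,0) -> (6,3): empty -> OK
  offset (0,1) -> (6,4): occupied ('#') -> FAIL
  offset (0,2) -> (6,5): empty -> OK
  offset (0,3) -> (6,6): empty -> OK
All cells valid: no

Answer: no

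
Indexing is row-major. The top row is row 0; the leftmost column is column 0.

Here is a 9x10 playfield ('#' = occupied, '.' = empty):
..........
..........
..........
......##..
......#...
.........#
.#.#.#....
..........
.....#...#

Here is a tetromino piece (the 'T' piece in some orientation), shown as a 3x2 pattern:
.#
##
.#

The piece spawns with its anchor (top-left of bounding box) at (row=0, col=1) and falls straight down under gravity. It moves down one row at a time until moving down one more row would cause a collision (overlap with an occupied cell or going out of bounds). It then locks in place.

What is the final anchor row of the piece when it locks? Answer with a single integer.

Answer: 4

Derivation:
Spawn at (row=0, col=1). Try each row:
  row 0: fits
  row 1: fits
  row 2: fits
  row 3: fits
  row 4: fits
  row 5: blocked -> lock at row 4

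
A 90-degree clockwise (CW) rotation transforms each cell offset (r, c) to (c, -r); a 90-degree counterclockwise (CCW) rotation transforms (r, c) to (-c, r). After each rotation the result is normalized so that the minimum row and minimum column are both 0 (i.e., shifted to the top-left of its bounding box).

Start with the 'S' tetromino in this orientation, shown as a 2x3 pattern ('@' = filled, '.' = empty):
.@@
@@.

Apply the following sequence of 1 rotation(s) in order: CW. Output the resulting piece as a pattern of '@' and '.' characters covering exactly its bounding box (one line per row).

Start:
.@@
@@.
After rotation 1 (CW):
@.
@@
.@

Answer: @.
@@
.@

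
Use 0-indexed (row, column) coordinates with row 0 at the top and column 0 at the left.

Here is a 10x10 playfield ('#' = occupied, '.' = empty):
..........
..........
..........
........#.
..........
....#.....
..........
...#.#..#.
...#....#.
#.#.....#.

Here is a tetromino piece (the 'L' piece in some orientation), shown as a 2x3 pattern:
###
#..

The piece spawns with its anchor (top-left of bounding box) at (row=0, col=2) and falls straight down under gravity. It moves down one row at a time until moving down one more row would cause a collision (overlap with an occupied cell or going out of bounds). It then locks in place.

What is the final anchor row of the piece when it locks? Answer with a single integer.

Spawn at (row=0, col=2). Try each row:
  row 0: fits
  row 1: fits
  row 2: fits
  row 3: fits
  row 4: fits
  row 5: blocked -> lock at row 4

Answer: 4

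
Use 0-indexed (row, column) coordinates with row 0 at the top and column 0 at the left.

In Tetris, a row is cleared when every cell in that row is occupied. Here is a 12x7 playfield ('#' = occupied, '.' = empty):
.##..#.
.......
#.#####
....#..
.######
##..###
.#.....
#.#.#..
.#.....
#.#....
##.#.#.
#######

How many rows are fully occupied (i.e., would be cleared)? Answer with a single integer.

Check each row:
  row 0: 4 empty cells -> not full
  row 1: 7 empty cells -> not full
  row 2: 1 empty cell -> not full
  row 3: 6 empty cells -> not full
  row 4: 1 empty cell -> not full
  row 5: 2 empty cells -> not full
  row 6: 6 empty cells -> not full
  row 7: 4 empty cells -> not full
  row 8: 6 empty cells -> not full
  row 9: 5 empty cells -> not full
  row 10: 3 empty cells -> not full
  row 11: 0 empty cells -> FULL (clear)
Total rows cleared: 1

Answer: 1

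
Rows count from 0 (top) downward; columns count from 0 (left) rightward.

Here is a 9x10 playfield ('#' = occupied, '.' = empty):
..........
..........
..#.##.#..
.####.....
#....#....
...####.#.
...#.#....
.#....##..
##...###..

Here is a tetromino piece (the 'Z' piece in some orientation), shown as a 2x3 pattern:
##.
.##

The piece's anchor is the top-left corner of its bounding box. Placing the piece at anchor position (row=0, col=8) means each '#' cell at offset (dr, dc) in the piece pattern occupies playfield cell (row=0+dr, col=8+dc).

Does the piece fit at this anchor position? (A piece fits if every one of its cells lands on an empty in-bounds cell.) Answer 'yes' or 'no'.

Check each piece cell at anchor (0, 8):
  offset (0,0) -> (0,8): empty -> OK
  offset (0,1) -> (0,9): empty -> OK
  offset (1,1) -> (1,9): empty -> OK
  offset (1,2) -> (1,10): out of bounds -> FAIL
All cells valid: no

Answer: no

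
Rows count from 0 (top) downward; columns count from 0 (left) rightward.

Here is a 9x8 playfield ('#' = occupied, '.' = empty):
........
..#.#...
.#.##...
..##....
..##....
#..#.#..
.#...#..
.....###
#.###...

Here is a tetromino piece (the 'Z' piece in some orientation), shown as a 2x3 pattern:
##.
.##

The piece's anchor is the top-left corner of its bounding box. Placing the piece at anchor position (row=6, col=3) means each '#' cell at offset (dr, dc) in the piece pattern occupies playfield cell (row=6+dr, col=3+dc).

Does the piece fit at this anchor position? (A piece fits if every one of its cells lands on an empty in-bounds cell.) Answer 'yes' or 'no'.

Check each piece cell at anchor (6, 3):
  offset (0,0) -> (6,3): empty -> OK
  offset (0,1) -> (6,4): empty -> OK
  offset (1,1) -> (7,4): empty -> OK
  offset (1,2) -> (7,5): occupied ('#') -> FAIL
All cells valid: no

Answer: no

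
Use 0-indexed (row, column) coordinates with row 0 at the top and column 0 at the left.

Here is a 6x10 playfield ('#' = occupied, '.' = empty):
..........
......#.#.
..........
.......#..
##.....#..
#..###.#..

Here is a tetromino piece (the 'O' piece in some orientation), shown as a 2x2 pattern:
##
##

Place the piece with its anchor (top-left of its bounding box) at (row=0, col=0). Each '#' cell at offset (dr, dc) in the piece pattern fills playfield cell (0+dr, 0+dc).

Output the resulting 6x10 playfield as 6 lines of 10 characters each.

Answer: ##........
##....#.#.
..........
.......#..
##.....#..
#..###.#..

Derivation:
Fill (0+0,0+0) = (0,0)
Fill (0+0,0+1) = (0,1)
Fill (0+1,0+0) = (1,0)
Fill (0+1,0+1) = (1,1)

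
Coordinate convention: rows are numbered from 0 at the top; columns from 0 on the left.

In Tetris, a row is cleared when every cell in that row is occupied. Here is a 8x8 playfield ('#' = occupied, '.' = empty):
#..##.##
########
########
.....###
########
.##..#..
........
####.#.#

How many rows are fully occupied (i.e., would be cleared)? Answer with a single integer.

Answer: 3

Derivation:
Check each row:
  row 0: 3 empty cells -> not full
  row 1: 0 empty cells -> FULL (clear)
  row 2: 0 empty cells -> FULL (clear)
  row 3: 5 empty cells -> not full
  row 4: 0 empty cells -> FULL (clear)
  row 5: 5 empty cells -> not full
  row 6: 8 empty cells -> not full
  row 7: 2 empty cells -> not full
Total rows cleared: 3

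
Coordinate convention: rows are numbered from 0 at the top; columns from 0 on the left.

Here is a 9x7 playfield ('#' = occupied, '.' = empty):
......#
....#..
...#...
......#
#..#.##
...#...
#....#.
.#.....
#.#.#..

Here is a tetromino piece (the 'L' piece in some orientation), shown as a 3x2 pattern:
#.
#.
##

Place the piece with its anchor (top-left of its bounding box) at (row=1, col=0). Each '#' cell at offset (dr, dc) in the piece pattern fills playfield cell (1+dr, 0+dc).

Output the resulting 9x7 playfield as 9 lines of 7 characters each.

Fill (1+0,0+0) = (1,0)
Fill (1+1,0+0) = (2,0)
Fill (1+2,0+0) = (3,0)
Fill (1+2,0+1) = (3,1)

Answer: ......#
#...#..
#..#...
##....#
#..#.##
...#...
#....#.
.#.....
#.#.#..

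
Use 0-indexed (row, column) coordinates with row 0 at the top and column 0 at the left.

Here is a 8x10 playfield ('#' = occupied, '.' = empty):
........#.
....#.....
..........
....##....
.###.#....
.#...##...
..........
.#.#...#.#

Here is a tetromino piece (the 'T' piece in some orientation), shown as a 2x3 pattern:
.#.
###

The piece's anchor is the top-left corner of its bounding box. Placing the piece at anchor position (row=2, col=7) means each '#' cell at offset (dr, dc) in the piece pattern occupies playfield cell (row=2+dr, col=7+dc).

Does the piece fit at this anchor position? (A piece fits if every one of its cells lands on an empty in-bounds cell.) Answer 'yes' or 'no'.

Check each piece cell at anchor (2, 7):
  offset (0,1) -> (2,8): empty -> OK
  offset (1,0) -> (3,7): empty -> OK
  offset (1,1) -> (3,8): empty -> OK
  offset (1,2) -> (3,9): empty -> OK
All cells valid: yes

Answer: yes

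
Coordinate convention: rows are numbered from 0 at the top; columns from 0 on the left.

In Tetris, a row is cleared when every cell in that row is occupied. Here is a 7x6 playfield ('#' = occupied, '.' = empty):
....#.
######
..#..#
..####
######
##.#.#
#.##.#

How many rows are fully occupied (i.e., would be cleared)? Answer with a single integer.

Answer: 2

Derivation:
Check each row:
  row 0: 5 empty cells -> not full
  row 1: 0 empty cells -> FULL (clear)
  row 2: 4 empty cells -> not full
  row 3: 2 empty cells -> not full
  row 4: 0 empty cells -> FULL (clear)
  row 5: 2 empty cells -> not full
  row 6: 2 empty cells -> not full
Total rows cleared: 2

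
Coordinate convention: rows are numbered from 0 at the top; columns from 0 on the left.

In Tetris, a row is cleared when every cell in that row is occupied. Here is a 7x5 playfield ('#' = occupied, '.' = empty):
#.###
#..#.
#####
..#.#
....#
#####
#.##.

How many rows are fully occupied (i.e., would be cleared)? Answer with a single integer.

Check each row:
  row 0: 1 empty cell -> not full
  row 1: 3 empty cells -> not full
  row 2: 0 empty cells -> FULL (clear)
  row 3: 3 empty cells -> not full
  row 4: 4 empty cells -> not full
  row 5: 0 empty cells -> FULL (clear)
  row 6: 2 empty cells -> not full
Total rows cleared: 2

Answer: 2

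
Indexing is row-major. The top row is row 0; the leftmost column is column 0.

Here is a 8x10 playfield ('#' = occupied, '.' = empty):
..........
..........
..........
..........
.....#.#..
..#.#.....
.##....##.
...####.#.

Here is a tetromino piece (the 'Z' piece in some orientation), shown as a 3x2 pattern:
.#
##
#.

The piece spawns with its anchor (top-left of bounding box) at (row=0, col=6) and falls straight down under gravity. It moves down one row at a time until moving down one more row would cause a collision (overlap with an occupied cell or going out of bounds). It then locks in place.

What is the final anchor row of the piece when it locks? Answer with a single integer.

Spawn at (row=0, col=6). Try each row:
  row 0: fits
  row 1: fits
  row 2: fits
  row 3: blocked -> lock at row 2

Answer: 2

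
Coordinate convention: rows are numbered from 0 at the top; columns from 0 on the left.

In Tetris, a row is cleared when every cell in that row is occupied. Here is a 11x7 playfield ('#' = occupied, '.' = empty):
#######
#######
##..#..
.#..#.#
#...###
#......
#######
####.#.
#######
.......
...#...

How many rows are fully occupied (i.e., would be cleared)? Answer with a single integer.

Answer: 4

Derivation:
Check each row:
  row 0: 0 empty cells -> FULL (clear)
  row 1: 0 empty cells -> FULL (clear)
  row 2: 4 empty cells -> not full
  row 3: 4 empty cells -> not full
  row 4: 3 empty cells -> not full
  row 5: 6 empty cells -> not full
  row 6: 0 empty cells -> FULL (clear)
  row 7: 2 empty cells -> not full
  row 8: 0 empty cells -> FULL (clear)
  row 9: 7 empty cells -> not full
  row 10: 6 empty cells -> not full
Total rows cleared: 4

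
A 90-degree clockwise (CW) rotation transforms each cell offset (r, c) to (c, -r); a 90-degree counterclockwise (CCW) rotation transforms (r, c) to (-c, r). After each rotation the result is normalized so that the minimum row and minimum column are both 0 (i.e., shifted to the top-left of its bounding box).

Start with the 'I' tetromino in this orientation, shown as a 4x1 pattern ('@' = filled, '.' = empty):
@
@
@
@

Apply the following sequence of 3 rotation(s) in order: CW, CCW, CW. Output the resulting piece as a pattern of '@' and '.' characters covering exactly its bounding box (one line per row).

Start:
@
@
@
@
After rotation 1 (CW):
@@@@
After rotation 2 (CCW):
@
@
@
@
After rotation 3 (CW):
@@@@

Answer: @@@@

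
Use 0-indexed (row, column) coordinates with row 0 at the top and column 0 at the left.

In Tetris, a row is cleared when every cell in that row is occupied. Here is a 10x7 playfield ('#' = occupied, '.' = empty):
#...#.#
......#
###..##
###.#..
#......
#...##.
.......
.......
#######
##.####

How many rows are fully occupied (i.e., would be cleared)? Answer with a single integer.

Answer: 1

Derivation:
Check each row:
  row 0: 4 empty cells -> not full
  row 1: 6 empty cells -> not full
  row 2: 2 empty cells -> not full
  row 3: 3 empty cells -> not full
  row 4: 6 empty cells -> not full
  row 5: 4 empty cells -> not full
  row 6: 7 empty cells -> not full
  row 7: 7 empty cells -> not full
  row 8: 0 empty cells -> FULL (clear)
  row 9: 1 empty cell -> not full
Total rows cleared: 1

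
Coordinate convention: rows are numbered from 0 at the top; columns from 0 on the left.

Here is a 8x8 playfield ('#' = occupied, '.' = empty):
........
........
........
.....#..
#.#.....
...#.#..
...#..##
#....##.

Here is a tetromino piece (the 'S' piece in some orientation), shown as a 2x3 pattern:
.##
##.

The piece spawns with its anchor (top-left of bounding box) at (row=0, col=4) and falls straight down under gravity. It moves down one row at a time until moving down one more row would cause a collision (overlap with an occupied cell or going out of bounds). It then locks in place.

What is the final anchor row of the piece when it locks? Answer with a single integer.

Answer: 1

Derivation:
Spawn at (row=0, col=4). Try each row:
  row 0: fits
  row 1: fits
  row 2: blocked -> lock at row 1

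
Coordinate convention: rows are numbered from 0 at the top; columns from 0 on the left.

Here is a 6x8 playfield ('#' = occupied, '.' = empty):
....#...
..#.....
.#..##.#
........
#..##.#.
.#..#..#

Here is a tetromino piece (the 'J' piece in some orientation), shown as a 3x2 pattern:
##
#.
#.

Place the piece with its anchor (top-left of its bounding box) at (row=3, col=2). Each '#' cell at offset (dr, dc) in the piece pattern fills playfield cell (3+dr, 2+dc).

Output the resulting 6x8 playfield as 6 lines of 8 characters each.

Answer: ....#...
..#.....
.#..##.#
..##....
#.###.#.
.##.#..#

Derivation:
Fill (3+0,2+0) = (3,2)
Fill (3+0,2+1) = (3,3)
Fill (3+1,2+0) = (4,2)
Fill (3+2,2+0) = (5,2)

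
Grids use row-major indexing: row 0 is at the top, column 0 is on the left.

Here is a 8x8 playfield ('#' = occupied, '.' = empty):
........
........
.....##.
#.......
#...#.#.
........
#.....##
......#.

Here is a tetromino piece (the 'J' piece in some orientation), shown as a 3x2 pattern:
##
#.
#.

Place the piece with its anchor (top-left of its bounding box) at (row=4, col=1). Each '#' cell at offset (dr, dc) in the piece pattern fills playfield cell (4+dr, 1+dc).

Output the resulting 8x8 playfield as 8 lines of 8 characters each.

Fill (4+0,1+0) = (4,1)
Fill (4+0,1+1) = (4,2)
Fill (4+1,1+0) = (5,1)
Fill (4+2,1+0) = (6,1)

Answer: ........
........
.....##.
#.......
###.#.#.
.#......
##....##
......#.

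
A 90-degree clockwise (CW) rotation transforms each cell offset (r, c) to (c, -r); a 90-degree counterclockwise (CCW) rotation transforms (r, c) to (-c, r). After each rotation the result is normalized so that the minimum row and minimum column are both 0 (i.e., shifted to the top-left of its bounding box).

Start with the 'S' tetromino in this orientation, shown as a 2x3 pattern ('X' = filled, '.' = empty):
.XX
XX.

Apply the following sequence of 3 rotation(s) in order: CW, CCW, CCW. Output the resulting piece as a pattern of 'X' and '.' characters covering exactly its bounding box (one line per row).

Answer: X.
XX
.X

Derivation:
Start:
.XX
XX.
After rotation 1 (CW):
X.
XX
.X
After rotation 2 (CCW):
.XX
XX.
After rotation 3 (CCW):
X.
XX
.X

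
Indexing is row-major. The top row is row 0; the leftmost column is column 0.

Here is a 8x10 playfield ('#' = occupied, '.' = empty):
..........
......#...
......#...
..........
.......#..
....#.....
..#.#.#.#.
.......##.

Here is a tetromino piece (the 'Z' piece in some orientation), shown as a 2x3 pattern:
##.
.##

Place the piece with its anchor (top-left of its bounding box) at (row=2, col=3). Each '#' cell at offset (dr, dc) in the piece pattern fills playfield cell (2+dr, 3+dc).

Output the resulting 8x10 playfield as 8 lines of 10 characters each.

Answer: ..........
......#...
...##.#...
....##....
.......#..
....#.....
..#.#.#.#.
.......##.

Derivation:
Fill (2+0,3+0) = (2,3)
Fill (2+0,3+1) = (2,4)
Fill (2+1,3+1) = (3,4)
Fill (2+1,3+2) = (3,5)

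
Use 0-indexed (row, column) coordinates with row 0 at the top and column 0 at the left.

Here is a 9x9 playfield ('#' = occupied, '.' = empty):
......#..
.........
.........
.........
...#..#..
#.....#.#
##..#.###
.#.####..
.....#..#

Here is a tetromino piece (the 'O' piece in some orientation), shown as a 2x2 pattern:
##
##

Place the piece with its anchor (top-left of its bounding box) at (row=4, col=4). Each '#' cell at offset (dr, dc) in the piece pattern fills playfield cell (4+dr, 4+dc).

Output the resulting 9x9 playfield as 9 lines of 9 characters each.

Fill (4+0,4+0) = (4,4)
Fill (4+0,4+1) = (4,5)
Fill (4+1,4+0) = (5,4)
Fill (4+1,4+1) = (5,5)

Answer: ......#..
.........
.........
.........
...####..
#...###.#
##..#.###
.#.####..
.....#..#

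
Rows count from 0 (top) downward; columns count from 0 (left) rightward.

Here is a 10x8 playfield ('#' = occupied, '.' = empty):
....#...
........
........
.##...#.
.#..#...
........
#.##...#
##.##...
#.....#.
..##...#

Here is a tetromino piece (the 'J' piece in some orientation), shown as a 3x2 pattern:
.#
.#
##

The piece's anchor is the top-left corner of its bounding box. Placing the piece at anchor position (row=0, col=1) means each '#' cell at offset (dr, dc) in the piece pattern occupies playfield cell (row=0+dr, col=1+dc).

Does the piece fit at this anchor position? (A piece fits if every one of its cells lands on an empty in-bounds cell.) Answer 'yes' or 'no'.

Check each piece cell at anchor (0, 1):
  offset (0,1) -> (0,2): empty -> OK
  offset (1,1) -> (1,2): empty -> OK
  offset (2,0) -> (2,1): empty -> OK
  offset (2,1) -> (2,2): empty -> OK
All cells valid: yes

Answer: yes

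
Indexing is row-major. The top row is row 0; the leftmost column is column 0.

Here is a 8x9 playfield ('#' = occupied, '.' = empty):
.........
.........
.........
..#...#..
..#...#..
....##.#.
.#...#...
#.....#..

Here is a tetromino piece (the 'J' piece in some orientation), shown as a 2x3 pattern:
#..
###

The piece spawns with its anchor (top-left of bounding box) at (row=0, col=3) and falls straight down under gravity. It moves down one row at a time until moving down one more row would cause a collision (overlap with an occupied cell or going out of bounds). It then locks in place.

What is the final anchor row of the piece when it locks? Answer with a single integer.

Spawn at (row=0, col=3). Try each row:
  row 0: fits
  row 1: fits
  row 2: fits
  row 3: fits
  row 4: blocked -> lock at row 3

Answer: 3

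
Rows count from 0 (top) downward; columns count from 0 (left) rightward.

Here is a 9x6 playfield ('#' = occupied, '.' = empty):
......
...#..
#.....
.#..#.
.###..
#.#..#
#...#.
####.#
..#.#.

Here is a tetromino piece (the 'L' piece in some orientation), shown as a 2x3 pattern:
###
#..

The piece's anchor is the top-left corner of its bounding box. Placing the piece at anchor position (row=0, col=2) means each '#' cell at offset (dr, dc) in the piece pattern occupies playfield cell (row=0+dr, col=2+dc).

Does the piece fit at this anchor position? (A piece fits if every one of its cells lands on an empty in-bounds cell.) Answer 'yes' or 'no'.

Check each piece cell at anchor (0, 2):
  offset (0,0) -> (0,2): empty -> OK
  offset (0,1) -> (0,3): empty -> OK
  offset (0,2) -> (0,4): empty -> OK
  offset (1,0) -> (1,2): empty -> OK
All cells valid: yes

Answer: yes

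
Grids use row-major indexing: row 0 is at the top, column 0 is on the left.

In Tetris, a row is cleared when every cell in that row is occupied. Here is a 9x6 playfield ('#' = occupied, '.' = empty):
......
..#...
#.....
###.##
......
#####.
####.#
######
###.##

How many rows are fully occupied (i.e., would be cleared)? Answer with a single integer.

Check each row:
  row 0: 6 empty cells -> not full
  row 1: 5 empty cells -> not full
  row 2: 5 empty cells -> not full
  row 3: 1 empty cell -> not full
  row 4: 6 empty cells -> not full
  row 5: 1 empty cell -> not full
  row 6: 1 empty cell -> not full
  row 7: 0 empty cells -> FULL (clear)
  row 8: 1 empty cell -> not full
Total rows cleared: 1

Answer: 1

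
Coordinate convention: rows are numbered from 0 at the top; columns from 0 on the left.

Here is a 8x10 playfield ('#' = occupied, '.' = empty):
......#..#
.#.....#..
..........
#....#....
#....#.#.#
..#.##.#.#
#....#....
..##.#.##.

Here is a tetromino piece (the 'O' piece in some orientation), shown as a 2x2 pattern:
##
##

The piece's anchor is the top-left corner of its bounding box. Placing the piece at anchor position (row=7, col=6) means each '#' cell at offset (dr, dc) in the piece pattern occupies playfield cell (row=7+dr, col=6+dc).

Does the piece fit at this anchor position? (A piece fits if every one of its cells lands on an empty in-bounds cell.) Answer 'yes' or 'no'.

Answer: no

Derivation:
Check each piece cell at anchor (7, 6):
  offset (0,0) -> (7,6): empty -> OK
  offset (0,1) -> (7,7): occupied ('#') -> FAIL
  offset (1,0) -> (8,6): out of bounds -> FAIL
  offset (1,1) -> (8,7): out of bounds -> FAIL
All cells valid: no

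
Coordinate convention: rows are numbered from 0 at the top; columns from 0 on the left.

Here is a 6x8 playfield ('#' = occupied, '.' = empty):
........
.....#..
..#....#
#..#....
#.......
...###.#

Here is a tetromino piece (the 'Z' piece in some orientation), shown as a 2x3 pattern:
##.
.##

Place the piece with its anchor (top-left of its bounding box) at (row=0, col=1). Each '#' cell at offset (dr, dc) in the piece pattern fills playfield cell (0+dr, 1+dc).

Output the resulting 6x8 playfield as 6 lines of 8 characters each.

Fill (0+0,1+0) = (0,1)
Fill (0+0,1+1) = (0,2)
Fill (0+1,1+1) = (1,2)
Fill (0+1,1+2) = (1,3)

Answer: .##.....
..##.#..
..#....#
#..#....
#.......
...###.#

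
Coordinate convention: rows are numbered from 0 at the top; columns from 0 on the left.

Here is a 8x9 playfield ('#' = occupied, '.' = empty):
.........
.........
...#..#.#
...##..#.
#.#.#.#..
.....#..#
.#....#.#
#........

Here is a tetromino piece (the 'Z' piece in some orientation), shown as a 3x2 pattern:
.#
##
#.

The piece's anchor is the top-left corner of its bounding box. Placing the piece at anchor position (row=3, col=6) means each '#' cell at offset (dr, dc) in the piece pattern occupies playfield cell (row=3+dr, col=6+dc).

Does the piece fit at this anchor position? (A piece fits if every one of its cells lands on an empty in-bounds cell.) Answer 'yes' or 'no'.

Check each piece cell at anchor (3, 6):
  offset (0,1) -> (3,7): occupied ('#') -> FAIL
  offset (1,0) -> (4,6): occupied ('#') -> FAIL
  offset (1,1) -> (4,7): empty -> OK
  offset (2,0) -> (5,6): empty -> OK
All cells valid: no

Answer: no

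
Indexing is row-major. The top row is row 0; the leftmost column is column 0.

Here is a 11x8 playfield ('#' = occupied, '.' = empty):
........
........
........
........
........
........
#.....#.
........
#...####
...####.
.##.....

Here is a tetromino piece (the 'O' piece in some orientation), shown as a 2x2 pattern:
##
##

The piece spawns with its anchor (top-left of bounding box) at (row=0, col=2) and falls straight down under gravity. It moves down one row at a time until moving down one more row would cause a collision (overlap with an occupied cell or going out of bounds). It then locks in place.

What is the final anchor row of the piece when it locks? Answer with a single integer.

Spawn at (row=0, col=2). Try each row:
  row 0: fits
  row 1: fits
  row 2: fits
  row 3: fits
  row 4: fits
  row 5: fits
  row 6: fits
  row 7: fits
  row 8: blocked -> lock at row 7

Answer: 7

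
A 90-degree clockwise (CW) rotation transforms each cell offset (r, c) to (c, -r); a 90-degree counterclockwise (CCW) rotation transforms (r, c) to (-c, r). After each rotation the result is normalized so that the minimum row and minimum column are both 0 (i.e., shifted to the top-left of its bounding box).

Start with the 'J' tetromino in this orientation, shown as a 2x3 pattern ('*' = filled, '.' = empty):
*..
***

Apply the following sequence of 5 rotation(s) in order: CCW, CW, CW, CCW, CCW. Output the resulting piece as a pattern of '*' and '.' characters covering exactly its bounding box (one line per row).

Start:
*..
***
After rotation 1 (CCW):
.*
.*
**
After rotation 2 (CW):
*..
***
After rotation 3 (CW):
**
*.
*.
After rotation 4 (CCW):
*..
***
After rotation 5 (CCW):
.*
.*
**

Answer: .*
.*
**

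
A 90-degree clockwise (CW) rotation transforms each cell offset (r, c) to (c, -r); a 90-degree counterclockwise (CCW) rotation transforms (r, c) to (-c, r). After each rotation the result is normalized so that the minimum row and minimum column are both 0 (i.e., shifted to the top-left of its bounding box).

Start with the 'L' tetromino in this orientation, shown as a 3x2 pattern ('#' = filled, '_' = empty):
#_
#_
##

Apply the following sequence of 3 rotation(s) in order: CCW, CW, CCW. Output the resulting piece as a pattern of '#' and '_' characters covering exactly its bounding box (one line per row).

Start:
#_
#_
##
After rotation 1 (CCW):
__#
###
After rotation 2 (CW):
#_
#_
##
After rotation 3 (CCW):
__#
###

Answer: __#
###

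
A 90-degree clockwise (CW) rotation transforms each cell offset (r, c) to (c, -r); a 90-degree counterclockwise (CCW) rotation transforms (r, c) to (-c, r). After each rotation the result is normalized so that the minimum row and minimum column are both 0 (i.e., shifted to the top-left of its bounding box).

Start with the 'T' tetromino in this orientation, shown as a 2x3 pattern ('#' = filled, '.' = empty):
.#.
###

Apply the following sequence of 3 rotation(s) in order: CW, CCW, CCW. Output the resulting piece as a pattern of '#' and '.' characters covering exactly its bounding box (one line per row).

Start:
.#.
###
After rotation 1 (CW):
#.
##
#.
After rotation 2 (CCW):
.#.
###
After rotation 3 (CCW):
.#
##
.#

Answer: .#
##
.#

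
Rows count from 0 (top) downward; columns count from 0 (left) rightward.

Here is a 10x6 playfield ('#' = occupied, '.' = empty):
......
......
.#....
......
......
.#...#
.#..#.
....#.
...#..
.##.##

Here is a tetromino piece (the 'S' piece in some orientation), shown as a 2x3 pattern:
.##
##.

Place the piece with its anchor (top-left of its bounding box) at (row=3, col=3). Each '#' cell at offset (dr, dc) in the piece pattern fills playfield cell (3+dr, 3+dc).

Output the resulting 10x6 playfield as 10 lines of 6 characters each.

Answer: ......
......
.#....
....##
...##.
.#...#
.#..#.
....#.
...#..
.##.##

Derivation:
Fill (3+0,3+1) = (3,4)
Fill (3+0,3+2) = (3,5)
Fill (3+1,3+0) = (4,3)
Fill (3+1,3+1) = (4,4)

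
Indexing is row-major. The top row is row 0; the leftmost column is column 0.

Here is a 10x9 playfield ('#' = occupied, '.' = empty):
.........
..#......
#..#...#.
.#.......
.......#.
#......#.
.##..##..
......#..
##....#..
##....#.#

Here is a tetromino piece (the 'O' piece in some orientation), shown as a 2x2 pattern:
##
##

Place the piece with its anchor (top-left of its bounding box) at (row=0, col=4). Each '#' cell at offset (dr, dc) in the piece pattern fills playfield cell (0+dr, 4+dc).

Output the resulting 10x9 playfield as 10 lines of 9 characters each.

Answer: ....##...
..#.##...
#..#...#.
.#.......
.......#.
#......#.
.##..##..
......#..
##....#..
##....#.#

Derivation:
Fill (0+0,4+0) = (0,4)
Fill (0+0,4+1) = (0,5)
Fill (0+1,4+0) = (1,4)
Fill (0+1,4+1) = (1,5)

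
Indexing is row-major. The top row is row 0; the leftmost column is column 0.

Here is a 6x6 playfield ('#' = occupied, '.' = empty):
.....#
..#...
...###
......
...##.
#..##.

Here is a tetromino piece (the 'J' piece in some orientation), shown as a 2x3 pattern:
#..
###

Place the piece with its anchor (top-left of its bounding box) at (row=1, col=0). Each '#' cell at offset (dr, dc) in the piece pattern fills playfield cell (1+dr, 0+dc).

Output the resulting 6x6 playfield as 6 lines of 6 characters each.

Answer: .....#
#.#...
######
......
...##.
#..##.

Derivation:
Fill (1+0,0+0) = (1,0)
Fill (1+1,0+0) = (2,0)
Fill (1+1,0+1) = (2,1)
Fill (1+1,0+2) = (2,2)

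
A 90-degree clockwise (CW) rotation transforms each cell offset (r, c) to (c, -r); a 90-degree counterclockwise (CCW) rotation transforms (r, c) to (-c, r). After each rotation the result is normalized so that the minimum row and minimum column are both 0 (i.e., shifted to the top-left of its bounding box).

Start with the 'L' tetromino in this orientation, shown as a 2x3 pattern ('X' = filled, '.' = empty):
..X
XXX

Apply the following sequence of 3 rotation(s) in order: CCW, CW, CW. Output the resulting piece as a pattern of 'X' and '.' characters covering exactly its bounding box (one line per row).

Answer: X.
X.
XX

Derivation:
Start:
..X
XXX
After rotation 1 (CCW):
XX
.X
.X
After rotation 2 (CW):
..X
XXX
After rotation 3 (CW):
X.
X.
XX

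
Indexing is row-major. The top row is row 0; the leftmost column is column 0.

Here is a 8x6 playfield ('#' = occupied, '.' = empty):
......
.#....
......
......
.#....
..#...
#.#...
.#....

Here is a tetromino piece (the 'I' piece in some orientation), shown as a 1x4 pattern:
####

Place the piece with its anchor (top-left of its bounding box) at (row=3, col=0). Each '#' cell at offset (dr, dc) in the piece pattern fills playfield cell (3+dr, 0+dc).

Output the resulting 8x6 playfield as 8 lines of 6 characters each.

Fill (3+0,0+0) = (3,0)
Fill (3+0,0+1) = (3,1)
Fill (3+0,0+2) = (3,2)
Fill (3+0,0+3) = (3,3)

Answer: ......
.#....
......
####..
.#....
..#...
#.#...
.#....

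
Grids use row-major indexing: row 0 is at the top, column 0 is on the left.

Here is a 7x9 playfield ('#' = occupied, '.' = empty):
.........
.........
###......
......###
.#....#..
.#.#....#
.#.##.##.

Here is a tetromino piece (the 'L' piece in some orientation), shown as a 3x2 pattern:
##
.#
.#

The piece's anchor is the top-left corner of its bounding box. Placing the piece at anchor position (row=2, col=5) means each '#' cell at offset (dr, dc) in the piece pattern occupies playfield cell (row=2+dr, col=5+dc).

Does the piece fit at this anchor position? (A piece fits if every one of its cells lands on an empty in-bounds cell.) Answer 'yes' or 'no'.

Answer: no

Derivation:
Check each piece cell at anchor (2, 5):
  offset (0,0) -> (2,5): empty -> OK
  offset (0,1) -> (2,6): empty -> OK
  offset (1,1) -> (3,6): occupied ('#') -> FAIL
  offset (2,1) -> (4,6): occupied ('#') -> FAIL
All cells valid: no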